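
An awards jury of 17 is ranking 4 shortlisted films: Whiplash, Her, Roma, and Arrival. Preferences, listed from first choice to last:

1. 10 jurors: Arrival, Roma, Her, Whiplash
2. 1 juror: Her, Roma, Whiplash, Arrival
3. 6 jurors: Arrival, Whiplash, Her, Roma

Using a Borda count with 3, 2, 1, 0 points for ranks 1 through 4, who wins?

Whiplash: 10·0 + 1·1 + 6·2 = 13
Her: 10·1 + 1·3 + 6·1 = 19
Roma: 10·2 + 1·2 + 6·0 = 22
Arrival: 10·3 + 1·0 + 6·3 = 48
Arrival has the highest Borda score (48).

Arrival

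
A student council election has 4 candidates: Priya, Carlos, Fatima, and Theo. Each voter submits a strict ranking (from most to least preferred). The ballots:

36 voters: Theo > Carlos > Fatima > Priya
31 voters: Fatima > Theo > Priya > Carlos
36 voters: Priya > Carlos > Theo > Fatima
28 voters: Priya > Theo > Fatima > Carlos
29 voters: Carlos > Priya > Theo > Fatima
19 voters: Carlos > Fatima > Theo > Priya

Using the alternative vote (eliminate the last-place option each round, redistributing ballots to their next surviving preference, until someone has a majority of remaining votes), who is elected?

Round 1: Priya 64, Carlos 48, Fatima 31, Theo 36. Eliminate Fatima.
Round 2: Priya 64, Carlos 48, Theo 67. Eliminate Carlos.
Round 3: Priya 93, Theo 86. Priya has a majority.

Priya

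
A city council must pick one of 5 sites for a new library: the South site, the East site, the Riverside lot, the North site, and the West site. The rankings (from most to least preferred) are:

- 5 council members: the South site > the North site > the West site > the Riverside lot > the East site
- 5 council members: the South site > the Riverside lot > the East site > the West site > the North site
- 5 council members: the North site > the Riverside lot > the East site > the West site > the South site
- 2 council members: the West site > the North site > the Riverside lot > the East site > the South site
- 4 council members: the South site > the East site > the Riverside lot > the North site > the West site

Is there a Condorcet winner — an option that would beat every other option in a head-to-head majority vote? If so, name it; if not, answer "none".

the South site

the South site vs the East site: 14–7 for the South site.
the South site vs the Riverside lot: 14–7 for the South site.
the South site vs the North site: 14–7 for the South site.
the South site vs the West site: 14–7 for the South site.
the South site beats every other option head-to-head.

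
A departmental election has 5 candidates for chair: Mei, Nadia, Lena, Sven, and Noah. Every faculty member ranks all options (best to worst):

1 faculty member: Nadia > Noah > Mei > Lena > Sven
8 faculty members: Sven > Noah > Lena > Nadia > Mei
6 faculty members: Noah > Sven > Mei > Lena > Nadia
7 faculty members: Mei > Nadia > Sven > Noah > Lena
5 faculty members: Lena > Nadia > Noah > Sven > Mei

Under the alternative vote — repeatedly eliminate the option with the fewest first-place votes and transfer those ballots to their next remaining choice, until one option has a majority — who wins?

Round 1: Mei 7, Nadia 1, Lena 5, Sven 8, Noah 6. Eliminate Nadia.
Round 2: Mei 7, Lena 5, Sven 8, Noah 7. Eliminate Lena.
Round 3: Mei 7, Sven 8, Noah 12. Eliminate Mei.
Round 4: Sven 15, Noah 12. Sven has a majority.

Sven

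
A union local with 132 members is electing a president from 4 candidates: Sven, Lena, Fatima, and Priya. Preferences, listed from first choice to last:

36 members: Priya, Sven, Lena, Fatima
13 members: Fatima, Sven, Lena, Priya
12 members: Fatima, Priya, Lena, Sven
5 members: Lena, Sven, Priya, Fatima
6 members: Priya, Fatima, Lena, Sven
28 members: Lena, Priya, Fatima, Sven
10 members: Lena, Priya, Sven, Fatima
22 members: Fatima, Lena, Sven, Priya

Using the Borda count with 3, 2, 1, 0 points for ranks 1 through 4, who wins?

Lena

Sven: 36·2 + 13·2 + 12·0 + 5·2 + 6·0 + 28·0 + 10·1 + 22·1 = 140
Lena: 36·1 + 13·1 + 12·1 + 5·3 + 6·1 + 28·3 + 10·3 + 22·2 = 240
Fatima: 36·0 + 13·3 + 12·3 + 5·0 + 6·2 + 28·1 + 10·0 + 22·3 = 181
Priya: 36·3 + 13·0 + 12·2 + 5·1 + 6·3 + 28·2 + 10·2 + 22·0 = 231
Lena has the highest Borda score (240).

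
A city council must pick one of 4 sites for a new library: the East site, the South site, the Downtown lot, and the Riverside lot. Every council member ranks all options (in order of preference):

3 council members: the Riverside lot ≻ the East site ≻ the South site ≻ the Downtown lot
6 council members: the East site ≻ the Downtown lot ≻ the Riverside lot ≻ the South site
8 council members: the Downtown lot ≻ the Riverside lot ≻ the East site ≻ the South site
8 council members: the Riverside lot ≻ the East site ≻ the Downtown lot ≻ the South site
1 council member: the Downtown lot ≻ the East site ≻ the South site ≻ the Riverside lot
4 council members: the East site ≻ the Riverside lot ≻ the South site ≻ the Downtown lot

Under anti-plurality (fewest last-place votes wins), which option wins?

Last-place votes: the East site 0, the South site 22, the Downtown lot 7, the Riverside lot 1.
the East site is ranked last by the fewest voters, so the East site wins.

the East site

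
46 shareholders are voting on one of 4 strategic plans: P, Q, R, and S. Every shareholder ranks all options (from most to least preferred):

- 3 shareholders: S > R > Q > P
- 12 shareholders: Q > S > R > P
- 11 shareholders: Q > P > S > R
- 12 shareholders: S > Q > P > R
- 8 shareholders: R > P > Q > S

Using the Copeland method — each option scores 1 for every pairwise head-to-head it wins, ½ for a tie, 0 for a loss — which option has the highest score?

P: ties R; loses to Q and S → score 0.5.
Q: beats P, R, and S → score 3.
R: ties P; loses to Q and S → score 0.5.
S: beats P and R; loses to Q → score 2.
Q has the best pairwise record.

Q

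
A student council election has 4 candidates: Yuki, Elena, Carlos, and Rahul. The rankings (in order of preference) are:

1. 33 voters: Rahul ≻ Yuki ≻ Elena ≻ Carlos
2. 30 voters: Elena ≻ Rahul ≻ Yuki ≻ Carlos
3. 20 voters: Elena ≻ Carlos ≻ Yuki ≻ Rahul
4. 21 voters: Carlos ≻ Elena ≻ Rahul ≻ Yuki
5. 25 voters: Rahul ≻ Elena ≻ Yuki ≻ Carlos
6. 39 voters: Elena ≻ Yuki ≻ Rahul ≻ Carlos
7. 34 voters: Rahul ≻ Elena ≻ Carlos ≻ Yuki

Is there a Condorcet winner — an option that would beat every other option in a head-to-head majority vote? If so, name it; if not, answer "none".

Elena

Elena vs Yuki: 169–33 for Elena.
Elena vs Carlos: 181–21 for Elena.
Elena vs Rahul: 110–92 for Elena.
Elena beats every other option head-to-head.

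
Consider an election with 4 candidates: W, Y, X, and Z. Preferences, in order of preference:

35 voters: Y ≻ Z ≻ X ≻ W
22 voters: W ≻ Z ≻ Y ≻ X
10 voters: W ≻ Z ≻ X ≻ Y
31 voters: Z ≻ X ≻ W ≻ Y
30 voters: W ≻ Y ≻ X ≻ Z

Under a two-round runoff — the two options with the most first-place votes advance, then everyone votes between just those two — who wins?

Round 1 first-place votes: W 62, Y 35, X 0, Z 31.
W and Y advance.
Runoff: W is preferred to Y by 93 voters; Y by 35.
W wins the runoff.

W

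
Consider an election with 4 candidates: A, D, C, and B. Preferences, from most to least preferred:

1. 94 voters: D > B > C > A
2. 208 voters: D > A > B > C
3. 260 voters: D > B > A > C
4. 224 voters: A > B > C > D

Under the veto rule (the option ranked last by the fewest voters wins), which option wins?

Last-place votes: A 94, D 224, C 468, B 0.
B is ranked last by the fewest voters, so B wins.

B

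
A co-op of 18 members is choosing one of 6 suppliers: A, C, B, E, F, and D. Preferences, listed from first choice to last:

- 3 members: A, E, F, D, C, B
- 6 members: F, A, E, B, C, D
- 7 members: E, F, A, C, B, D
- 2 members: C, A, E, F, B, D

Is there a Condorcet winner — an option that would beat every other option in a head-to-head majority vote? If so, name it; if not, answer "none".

none

Checking pairwise contests:
F beats A 13–5.
A beats C 16–2.
A beats B 18–0.
A beats E 11–7.
E beats F 12–6.
A beats D 18–0.
Every option loses at least one head-to-head, so there is no Condorcet winner.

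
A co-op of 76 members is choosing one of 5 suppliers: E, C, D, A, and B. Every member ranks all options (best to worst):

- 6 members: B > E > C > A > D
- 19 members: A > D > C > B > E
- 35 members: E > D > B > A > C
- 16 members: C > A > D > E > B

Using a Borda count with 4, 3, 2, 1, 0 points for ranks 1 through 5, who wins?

D

E: 6·3 + 19·0 + 35·4 + 16·1 = 174
C: 6·2 + 19·2 + 35·0 + 16·4 = 114
D: 6·0 + 19·3 + 35·3 + 16·2 = 194
A: 6·1 + 19·4 + 35·1 + 16·3 = 165
B: 6·4 + 19·1 + 35·2 + 16·0 = 113
D has the highest Borda score (194).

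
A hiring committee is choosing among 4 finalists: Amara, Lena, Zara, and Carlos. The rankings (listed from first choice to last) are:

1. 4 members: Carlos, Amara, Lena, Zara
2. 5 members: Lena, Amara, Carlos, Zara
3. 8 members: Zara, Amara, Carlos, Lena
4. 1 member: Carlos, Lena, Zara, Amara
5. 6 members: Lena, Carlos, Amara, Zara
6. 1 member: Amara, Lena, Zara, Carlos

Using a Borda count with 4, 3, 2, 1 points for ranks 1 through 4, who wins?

Amara: 4·3 + 5·3 + 8·3 + 1·1 + 6·2 + 1·4 = 68
Lena: 4·2 + 5·4 + 8·1 + 1·3 + 6·4 + 1·3 = 66
Zara: 4·1 + 5·1 + 8·4 + 1·2 + 6·1 + 1·2 = 51
Carlos: 4·4 + 5·2 + 8·2 + 1·4 + 6·3 + 1·1 = 65
Amara has the highest Borda score (68).

Amara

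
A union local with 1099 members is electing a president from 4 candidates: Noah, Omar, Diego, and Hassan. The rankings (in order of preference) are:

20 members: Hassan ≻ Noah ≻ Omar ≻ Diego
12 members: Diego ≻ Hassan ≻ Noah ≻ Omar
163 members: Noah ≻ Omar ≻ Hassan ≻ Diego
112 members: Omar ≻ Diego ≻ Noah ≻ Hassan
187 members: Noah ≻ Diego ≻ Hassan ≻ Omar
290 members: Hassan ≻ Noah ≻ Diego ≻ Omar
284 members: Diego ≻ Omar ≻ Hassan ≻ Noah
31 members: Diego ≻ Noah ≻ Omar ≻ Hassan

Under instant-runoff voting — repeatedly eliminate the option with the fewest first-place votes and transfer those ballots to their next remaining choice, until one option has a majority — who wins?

Round 1: Noah 350, Omar 112, Diego 327, Hassan 310. Eliminate Omar.
Round 2: Noah 350, Diego 439, Hassan 310. Eliminate Hassan.
Round 3: Noah 660, Diego 439. Noah has a majority.

Noah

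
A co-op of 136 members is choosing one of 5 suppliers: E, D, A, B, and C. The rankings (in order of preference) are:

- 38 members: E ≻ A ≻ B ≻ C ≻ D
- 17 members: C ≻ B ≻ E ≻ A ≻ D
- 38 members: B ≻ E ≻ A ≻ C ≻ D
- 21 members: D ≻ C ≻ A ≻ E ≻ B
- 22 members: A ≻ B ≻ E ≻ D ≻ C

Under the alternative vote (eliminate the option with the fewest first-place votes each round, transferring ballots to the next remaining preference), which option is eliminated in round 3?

E

Round 1: E 38, D 21, A 22, B 38, C 17. Eliminate C.
Round 2: E 38, D 21, A 22, B 55. Eliminate D.
Round 3: E 38, A 43, B 55. Eliminate E.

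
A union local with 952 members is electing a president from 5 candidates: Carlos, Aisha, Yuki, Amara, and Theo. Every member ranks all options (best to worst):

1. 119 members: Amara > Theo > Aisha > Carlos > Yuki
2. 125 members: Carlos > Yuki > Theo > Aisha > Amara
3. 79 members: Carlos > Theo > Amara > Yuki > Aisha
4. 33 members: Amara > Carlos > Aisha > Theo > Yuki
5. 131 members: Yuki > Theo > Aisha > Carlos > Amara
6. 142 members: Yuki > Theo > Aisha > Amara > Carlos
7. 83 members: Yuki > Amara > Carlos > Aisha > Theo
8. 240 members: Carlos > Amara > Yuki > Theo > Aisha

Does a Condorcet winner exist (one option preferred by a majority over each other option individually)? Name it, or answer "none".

Carlos vs Aisha: 560–392 for Carlos.
Carlos vs Yuki: 596–356 for Carlos.
Carlos vs Amara: 575–377 for Carlos.
Carlos vs Theo: 560–392 for Carlos.
Carlos beats every other option head-to-head.

Carlos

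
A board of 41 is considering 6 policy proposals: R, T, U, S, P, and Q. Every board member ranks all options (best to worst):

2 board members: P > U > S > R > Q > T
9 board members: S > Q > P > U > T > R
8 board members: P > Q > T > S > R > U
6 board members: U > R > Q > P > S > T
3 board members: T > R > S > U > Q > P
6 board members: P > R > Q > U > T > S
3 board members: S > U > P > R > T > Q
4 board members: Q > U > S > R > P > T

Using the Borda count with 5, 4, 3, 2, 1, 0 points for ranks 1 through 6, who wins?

R: 2·2 + 9·0 + 8·1 + 6·4 + 3·4 + 6·4 + 3·2 + 4·2 = 86
T: 2·0 + 9·1 + 8·3 + 6·0 + 3·5 + 6·1 + 3·1 + 4·0 = 57
U: 2·4 + 9·2 + 8·0 + 6·5 + 3·2 + 6·2 + 3·4 + 4·4 = 102
S: 2·3 + 9·5 + 8·2 + 6·1 + 3·3 + 6·0 + 3·5 + 4·3 = 109
P: 2·5 + 9·3 + 8·5 + 6·2 + 3·0 + 6·5 + 3·3 + 4·1 = 132
Q: 2·1 + 9·4 + 8·4 + 6·3 + 3·1 + 6·3 + 3·0 + 4·5 = 129
P has the highest Borda score (132).

P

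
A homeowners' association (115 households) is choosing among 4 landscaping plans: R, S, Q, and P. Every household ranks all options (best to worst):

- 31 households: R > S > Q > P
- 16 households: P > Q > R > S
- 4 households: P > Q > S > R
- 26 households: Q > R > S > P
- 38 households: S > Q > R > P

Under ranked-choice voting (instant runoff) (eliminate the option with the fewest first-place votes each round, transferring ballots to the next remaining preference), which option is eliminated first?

P

Round 1: R 31, S 38, Q 26, P 20. Eliminate P.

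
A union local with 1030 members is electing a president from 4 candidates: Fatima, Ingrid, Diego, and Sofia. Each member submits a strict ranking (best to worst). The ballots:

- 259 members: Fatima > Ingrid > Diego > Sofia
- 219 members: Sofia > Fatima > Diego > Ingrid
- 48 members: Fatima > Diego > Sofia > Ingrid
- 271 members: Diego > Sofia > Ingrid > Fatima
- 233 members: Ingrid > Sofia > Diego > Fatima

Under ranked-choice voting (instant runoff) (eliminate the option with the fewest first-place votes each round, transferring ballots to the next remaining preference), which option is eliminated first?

Sofia

Round 1: Fatima 307, Ingrid 233, Diego 271, Sofia 219. Eliminate Sofia.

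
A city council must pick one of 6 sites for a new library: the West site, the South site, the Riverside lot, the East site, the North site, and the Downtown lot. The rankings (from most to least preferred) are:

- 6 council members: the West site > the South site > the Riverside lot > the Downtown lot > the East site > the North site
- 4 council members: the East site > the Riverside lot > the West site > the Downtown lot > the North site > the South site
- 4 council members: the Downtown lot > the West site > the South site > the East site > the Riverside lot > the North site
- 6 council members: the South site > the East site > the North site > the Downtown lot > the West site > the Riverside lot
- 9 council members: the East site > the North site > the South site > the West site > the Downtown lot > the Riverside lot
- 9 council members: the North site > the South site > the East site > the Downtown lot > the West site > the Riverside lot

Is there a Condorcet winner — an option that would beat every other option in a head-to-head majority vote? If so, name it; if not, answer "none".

none

Checking pairwise contests:
the South site beats the West site 24–14.
the North site beats the South site 22–16.
the West site beats the Riverside lot 34–4.
the South site beats the East site 25–13.
the East site beats the North site 29–9.
the South site beats the Downtown lot 30–8.
Every option loses at least one head-to-head, so there is no Condorcet winner.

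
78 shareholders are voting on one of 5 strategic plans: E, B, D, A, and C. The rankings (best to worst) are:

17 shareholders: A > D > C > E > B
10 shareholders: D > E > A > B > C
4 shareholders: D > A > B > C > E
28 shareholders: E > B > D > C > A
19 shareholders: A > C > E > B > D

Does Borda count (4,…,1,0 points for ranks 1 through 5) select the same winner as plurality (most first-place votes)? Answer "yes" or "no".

no

Borda — scores: E 197, B 121, D 163, A 176, C 123. Winner: E.
Plurality — first-place votes: E 28, B 0, D 14, A 36, C 0. Winner: A.
The two methods disagree.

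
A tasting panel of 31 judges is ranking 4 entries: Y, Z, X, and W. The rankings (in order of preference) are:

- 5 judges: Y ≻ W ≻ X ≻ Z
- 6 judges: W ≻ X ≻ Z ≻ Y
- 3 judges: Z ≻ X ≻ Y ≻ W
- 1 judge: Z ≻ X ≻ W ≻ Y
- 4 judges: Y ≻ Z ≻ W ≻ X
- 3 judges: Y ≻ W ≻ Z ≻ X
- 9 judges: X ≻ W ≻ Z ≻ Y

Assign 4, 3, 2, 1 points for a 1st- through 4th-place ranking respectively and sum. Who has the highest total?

Y: 5·4 + 6·1 + 3·2 + 1·1 + 4·4 + 3·4 + 9·1 = 70
Z: 5·1 + 6·2 + 3·4 + 1·4 + 4·3 + 3·2 + 9·2 = 69
X: 5·2 + 6·3 + 3·3 + 1·3 + 4·1 + 3·1 + 9·4 = 83
W: 5·3 + 6·4 + 3·1 + 1·2 + 4·2 + 3·3 + 9·3 = 88
W has the highest Borda score (88).

W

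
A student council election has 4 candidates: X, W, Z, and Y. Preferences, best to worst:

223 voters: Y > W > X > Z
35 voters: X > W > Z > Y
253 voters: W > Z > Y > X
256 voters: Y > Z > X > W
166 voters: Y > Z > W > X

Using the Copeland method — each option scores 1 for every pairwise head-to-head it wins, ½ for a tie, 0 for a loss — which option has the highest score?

Y

X: loses to W, Z, and Y → score 0.
W: beats X and Z; loses to Y → score 2.
Z: beats X; loses to W and Y → score 1.
Y: beats X, W, and Z → score 3.
Y has the best pairwise record.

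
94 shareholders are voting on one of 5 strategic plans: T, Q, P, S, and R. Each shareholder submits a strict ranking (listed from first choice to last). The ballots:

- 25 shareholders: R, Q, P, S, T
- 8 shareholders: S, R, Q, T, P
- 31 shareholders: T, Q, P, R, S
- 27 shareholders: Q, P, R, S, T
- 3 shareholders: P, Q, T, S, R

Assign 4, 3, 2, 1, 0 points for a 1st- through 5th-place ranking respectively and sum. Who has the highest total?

T: 25·0 + 8·1 + 31·4 + 27·0 + 3·2 = 138
Q: 25·3 + 8·2 + 31·3 + 27·4 + 3·3 = 301
P: 25·2 + 8·0 + 31·2 + 27·3 + 3·4 = 205
S: 25·1 + 8·4 + 31·0 + 27·1 + 3·1 = 87
R: 25·4 + 8·3 + 31·1 + 27·2 + 3·0 = 209
Q has the highest Borda score (301).

Q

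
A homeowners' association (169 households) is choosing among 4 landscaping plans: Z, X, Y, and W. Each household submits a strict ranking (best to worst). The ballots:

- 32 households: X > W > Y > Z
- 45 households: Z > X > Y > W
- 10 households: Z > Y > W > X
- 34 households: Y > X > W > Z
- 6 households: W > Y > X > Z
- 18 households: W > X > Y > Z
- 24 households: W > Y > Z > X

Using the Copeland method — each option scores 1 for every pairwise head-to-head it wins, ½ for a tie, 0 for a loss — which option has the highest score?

Z: loses to X, Y, and W → score 0.
X: beats Z, Y, and W → score 3.
Y: beats Z and W; loses to X → score 2.
W: beats Z; loses to X and Y → score 1.
X has the best pairwise record.

X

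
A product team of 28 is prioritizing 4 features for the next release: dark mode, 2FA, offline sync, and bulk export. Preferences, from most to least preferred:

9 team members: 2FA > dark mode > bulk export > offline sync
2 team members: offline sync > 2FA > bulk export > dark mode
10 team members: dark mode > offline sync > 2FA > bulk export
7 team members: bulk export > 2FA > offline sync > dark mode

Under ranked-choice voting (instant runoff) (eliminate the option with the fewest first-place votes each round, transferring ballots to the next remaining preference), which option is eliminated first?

Round 1: dark mode 10, 2FA 9, offline sync 2, bulk export 7. Eliminate offline sync.

offline sync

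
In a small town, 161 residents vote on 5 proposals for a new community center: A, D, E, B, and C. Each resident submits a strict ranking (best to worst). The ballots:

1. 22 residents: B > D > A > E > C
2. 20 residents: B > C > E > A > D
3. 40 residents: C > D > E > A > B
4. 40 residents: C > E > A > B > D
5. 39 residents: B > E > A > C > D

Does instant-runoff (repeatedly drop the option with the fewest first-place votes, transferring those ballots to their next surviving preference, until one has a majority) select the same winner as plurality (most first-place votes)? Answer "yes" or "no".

Instant-runoff — R1 A 0, D 0, E 0, B 81, C 80 (B winner). Winner: B.
Plurality — first-place votes: A 0, D 0, E 0, B 81, C 80. Winner: B.
The two methods agree.

yes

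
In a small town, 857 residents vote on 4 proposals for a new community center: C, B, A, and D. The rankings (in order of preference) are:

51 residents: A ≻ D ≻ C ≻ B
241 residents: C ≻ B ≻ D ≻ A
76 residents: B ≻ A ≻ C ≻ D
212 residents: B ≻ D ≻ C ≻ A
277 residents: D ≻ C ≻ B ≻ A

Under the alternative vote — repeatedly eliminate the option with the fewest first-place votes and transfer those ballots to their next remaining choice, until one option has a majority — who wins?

B

Round 1: C 241, B 288, A 51, D 277. Eliminate A.
Round 2: C 241, B 288, D 328. Eliminate C.
Round 3: B 529, D 328. B has a majority.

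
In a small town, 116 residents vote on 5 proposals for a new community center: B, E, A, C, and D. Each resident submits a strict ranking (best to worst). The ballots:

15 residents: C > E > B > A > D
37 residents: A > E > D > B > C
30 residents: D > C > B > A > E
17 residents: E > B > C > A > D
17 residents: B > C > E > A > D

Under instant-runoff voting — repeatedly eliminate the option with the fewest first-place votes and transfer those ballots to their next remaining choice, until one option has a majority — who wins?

Round 1: B 17, E 17, A 37, C 15, D 30. Eliminate C.
Round 2: B 17, E 32, A 37, D 30. Eliminate B.
Round 3: E 49, A 37, D 30. Eliminate D.
Round 4: E 49, A 67. A has a majority.

A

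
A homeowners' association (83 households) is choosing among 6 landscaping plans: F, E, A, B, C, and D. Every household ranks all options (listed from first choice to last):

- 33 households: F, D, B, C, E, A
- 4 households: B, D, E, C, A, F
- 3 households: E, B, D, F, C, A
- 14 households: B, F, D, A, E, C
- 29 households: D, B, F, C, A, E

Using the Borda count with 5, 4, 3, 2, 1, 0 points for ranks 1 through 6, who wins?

F: 33·5 + 4·0 + 3·2 + 14·4 + 29·3 = 314
E: 33·1 + 4·3 + 3·5 + 14·1 + 29·0 = 74
A: 33·0 + 4·1 + 3·0 + 14·2 + 29·1 = 61
B: 33·3 + 4·5 + 3·4 + 14·5 + 29·4 = 317
C: 33·2 + 4·2 + 3·1 + 14·0 + 29·2 = 135
D: 33·4 + 4·4 + 3·3 + 14·3 + 29·5 = 344
D has the highest Borda score (344).

D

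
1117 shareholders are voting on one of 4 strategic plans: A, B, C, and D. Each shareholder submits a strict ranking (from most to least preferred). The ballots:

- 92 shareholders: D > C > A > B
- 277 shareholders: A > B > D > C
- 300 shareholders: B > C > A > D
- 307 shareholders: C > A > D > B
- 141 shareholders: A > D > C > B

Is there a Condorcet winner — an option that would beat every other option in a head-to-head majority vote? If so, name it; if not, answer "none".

none

Checking pairwise contests:
C beats A 699–418.
A beats B 817–300.
B beats C 577–540.
A beats D 1025–92.
Every option loses at least one head-to-head, so there is no Condorcet winner.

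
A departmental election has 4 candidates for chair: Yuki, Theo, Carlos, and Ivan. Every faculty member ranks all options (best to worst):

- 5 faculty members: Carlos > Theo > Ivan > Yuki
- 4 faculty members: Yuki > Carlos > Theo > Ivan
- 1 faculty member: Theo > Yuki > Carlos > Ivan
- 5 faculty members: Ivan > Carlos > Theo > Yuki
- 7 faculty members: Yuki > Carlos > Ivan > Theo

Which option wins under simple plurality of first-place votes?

Yuki

First-place votes: Yuki 11, Theo 1, Carlos 5, Ivan 5.
Yuki has the most first-place votes.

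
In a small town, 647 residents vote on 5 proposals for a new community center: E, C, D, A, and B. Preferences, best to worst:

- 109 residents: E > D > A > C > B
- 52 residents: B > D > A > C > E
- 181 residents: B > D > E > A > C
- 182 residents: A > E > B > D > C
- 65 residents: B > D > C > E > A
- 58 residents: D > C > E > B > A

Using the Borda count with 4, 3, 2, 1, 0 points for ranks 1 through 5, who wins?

D

E: 109·4 + 52·0 + 181·2 + 182·3 + 65·1 + 58·2 = 1525
C: 109·1 + 52·1 + 181·0 + 182·0 + 65·2 + 58·3 = 465
D: 109·3 + 52·3 + 181·3 + 182·1 + 65·3 + 58·4 = 1635
A: 109·2 + 52·2 + 181·1 + 182·4 + 65·0 + 58·0 = 1231
B: 109·0 + 52·4 + 181·4 + 182·2 + 65·4 + 58·1 = 1614
D has the highest Borda score (1635).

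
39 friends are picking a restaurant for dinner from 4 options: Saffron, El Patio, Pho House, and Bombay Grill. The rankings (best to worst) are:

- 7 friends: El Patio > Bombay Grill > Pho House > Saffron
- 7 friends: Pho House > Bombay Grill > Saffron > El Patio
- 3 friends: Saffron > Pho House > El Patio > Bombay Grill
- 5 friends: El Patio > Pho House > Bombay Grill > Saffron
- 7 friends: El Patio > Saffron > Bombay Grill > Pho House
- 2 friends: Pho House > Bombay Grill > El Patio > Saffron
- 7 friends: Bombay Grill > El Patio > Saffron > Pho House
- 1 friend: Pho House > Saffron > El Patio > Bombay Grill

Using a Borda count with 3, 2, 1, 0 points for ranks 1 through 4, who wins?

Saffron: 7·0 + 7·1 + 3·3 + 5·0 + 7·2 + 2·0 + 7·1 + 1·2 = 39
El Patio: 7·3 + 7·0 + 3·1 + 5·3 + 7·3 + 2·1 + 7·2 + 1·1 = 77
Pho House: 7·1 + 7·3 + 3·2 + 5·2 + 7·0 + 2·3 + 7·0 + 1·3 = 53
Bombay Grill: 7·2 + 7·2 + 3·0 + 5·1 + 7·1 + 2·2 + 7·3 + 1·0 = 65
El Patio has the highest Borda score (77).

El Patio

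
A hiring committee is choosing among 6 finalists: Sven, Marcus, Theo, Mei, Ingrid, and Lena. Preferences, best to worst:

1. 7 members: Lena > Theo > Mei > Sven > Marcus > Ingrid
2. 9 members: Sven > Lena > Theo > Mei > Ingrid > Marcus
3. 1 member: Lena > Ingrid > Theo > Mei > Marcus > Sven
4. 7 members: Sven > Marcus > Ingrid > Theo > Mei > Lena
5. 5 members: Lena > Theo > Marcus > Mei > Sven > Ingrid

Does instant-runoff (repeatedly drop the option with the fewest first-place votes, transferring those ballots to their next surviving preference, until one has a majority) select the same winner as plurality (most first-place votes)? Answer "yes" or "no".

Instant-runoff — R1 Sven 16, Marcus 0, Theo 0, Mei 0, Ingrid 0, Lena 13 (Sven winner). Winner: Sven.
Plurality — first-place votes: Sven 16, Marcus 0, Theo 0, Mei 0, Ingrid 0, Lena 13. Winner: Sven.
The two methods agree.

yes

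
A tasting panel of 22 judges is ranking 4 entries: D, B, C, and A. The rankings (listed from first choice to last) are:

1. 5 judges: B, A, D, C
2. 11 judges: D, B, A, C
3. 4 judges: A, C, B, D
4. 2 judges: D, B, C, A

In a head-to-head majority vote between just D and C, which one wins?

D

Voters preferring D to C: 18; preferring C to D: 4.
D wins the head-to-head.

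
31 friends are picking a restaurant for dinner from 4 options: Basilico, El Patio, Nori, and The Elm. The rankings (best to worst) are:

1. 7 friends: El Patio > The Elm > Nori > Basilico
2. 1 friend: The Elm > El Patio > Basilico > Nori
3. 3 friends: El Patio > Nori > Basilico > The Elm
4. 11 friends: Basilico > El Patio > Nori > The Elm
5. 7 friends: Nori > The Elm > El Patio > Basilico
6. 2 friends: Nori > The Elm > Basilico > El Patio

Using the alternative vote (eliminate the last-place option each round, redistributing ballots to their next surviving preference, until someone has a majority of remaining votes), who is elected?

El Patio

Round 1: Basilico 11, El Patio 10, Nori 9, The Elm 1. Eliminate The Elm.
Round 2: Basilico 11, El Patio 11, Nori 9. Eliminate Nori.
Round 3: Basilico 13, El Patio 18. El Patio has a majority.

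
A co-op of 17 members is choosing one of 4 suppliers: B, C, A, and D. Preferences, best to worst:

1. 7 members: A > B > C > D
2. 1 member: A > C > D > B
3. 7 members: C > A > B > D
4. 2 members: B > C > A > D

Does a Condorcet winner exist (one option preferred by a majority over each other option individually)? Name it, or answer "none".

Checking pairwise contests:
A beats B 15–2.
B beats C 9–8.
C beats A 9–8.
B beats D 16–1.
Every option loses at least one head-to-head, so there is no Condorcet winner.

none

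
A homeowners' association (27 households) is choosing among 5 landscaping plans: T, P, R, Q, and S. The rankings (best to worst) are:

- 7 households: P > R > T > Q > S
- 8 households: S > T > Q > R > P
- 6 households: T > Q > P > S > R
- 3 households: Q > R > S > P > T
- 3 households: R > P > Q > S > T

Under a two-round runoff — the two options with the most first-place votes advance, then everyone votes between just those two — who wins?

Round 1 first-place votes: T 6, P 7, R 3, Q 3, S 8.
S and P advance.
Runoff: S is preferred to P by 11 voters; P by 16.
P wins the runoff.

P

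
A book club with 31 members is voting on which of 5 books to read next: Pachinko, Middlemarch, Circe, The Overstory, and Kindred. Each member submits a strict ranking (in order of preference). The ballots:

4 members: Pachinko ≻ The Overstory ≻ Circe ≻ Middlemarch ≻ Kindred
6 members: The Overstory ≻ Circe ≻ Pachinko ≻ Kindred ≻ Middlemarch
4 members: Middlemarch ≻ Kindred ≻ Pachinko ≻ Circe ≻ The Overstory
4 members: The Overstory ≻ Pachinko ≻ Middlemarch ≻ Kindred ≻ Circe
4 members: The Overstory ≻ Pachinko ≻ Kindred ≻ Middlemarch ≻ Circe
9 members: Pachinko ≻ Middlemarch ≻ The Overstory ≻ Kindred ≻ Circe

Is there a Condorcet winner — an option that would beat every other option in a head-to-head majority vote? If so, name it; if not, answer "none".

Pachinko vs Middlemarch: 27–4 for Pachinko.
Pachinko vs Circe: 25–6 for Pachinko.
Pachinko vs The Overstory: 17–14 for Pachinko.
Pachinko vs Kindred: 27–4 for Pachinko.
Pachinko beats every other option head-to-head.

Pachinko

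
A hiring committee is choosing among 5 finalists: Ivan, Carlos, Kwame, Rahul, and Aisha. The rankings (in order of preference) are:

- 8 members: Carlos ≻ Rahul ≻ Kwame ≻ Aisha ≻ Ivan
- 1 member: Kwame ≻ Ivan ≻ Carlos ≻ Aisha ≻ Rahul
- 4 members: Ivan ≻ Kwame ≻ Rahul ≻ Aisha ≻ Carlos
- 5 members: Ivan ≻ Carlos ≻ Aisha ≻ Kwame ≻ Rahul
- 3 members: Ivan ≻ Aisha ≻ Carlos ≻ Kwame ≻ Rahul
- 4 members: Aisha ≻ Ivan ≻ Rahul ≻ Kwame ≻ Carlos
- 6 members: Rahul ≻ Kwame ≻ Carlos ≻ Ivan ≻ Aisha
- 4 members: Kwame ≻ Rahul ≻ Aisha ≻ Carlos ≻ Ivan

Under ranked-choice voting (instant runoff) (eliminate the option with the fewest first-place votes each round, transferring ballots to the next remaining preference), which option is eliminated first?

Aisha

Round 1: Ivan 12, Carlos 8, Kwame 5, Rahul 6, Aisha 4. Eliminate Aisha.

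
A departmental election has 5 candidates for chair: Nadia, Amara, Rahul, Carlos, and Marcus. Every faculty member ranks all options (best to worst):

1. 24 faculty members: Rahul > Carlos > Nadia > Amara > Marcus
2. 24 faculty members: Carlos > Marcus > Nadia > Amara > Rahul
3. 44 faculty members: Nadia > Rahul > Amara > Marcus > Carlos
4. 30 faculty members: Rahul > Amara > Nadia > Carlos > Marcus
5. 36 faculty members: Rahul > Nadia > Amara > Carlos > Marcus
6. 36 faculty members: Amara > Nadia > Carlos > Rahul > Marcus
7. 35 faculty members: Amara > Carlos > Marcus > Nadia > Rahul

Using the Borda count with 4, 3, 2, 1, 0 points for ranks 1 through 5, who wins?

Nadia: 24·2 + 24·2 + 44·4 + 30·2 + 36·3 + 36·3 + 35·1 = 583
Amara: 24·1 + 24·1 + 44·2 + 30·3 + 36·2 + 36·4 + 35·4 = 582
Rahul: 24·4 + 24·0 + 44·3 + 30·4 + 36·4 + 36·1 + 35·0 = 528
Carlos: 24·3 + 24·4 + 44·0 + 30·1 + 36·1 + 36·2 + 35·3 = 411
Marcus: 24·0 + 24·3 + 44·1 + 30·0 + 36·0 + 36·0 + 35·2 = 186
Nadia has the highest Borda score (583).

Nadia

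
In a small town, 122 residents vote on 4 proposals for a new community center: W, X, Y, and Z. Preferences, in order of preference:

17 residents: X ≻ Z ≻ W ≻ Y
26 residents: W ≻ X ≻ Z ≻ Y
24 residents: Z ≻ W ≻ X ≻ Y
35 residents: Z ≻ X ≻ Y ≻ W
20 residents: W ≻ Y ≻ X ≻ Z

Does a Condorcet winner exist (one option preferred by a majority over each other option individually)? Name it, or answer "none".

Checking pairwise contests:
Z beats W 76–46.
W beats X 70–52.
W beats Y 87–35.
X beats Z 63–59.
Every option loses at least one head-to-head, so there is no Condorcet winner.

none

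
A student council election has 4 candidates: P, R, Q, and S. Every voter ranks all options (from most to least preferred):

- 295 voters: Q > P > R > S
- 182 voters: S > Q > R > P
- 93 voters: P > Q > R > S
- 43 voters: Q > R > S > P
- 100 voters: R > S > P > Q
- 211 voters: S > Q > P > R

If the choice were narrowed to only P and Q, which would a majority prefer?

Q

Voters preferring P to Q: 193; preferring Q to P: 731.
Q wins the head-to-head.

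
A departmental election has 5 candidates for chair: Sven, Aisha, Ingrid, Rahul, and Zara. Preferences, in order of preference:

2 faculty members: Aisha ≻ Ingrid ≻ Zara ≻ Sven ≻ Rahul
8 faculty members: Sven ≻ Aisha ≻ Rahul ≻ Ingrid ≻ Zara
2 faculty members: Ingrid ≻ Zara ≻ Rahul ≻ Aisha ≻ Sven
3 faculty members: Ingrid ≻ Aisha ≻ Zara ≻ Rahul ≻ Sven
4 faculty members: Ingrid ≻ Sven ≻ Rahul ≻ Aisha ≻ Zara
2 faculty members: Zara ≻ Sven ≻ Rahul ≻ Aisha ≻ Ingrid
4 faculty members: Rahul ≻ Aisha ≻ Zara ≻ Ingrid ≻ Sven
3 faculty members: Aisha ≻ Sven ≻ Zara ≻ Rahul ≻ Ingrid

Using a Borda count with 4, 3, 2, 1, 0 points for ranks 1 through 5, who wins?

Sven: 2·1 + 8·4 + 2·0 + 3·0 + 4·3 + 2·3 + 4·0 + 3·3 = 61
Aisha: 2·4 + 8·3 + 2·1 + 3·3 + 4·1 + 2·1 + 4·3 + 3·4 = 73
Ingrid: 2·3 + 8·1 + 2·4 + 3·4 + 4·4 + 2·0 + 4·1 + 3·0 = 54
Rahul: 2·0 + 8·2 + 2·2 + 3·1 + 4·2 + 2·2 + 4·4 + 3·1 = 54
Zara: 2·2 + 8·0 + 2·3 + 3·2 + 4·0 + 2·4 + 4·2 + 3·2 = 38
Aisha has the highest Borda score (73).

Aisha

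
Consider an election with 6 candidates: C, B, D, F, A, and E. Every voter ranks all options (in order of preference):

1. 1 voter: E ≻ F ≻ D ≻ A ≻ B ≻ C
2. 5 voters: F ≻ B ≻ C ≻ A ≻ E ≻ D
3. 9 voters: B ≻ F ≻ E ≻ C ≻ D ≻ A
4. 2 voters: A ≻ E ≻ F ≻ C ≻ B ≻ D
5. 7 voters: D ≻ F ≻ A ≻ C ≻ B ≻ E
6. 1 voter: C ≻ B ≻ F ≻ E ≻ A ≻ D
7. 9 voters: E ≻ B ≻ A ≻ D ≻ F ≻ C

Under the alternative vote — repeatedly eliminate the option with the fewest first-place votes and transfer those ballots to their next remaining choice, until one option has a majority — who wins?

B

Round 1: C 1, B 9, D 7, F 5, A 2, E 10. Eliminate C.
Round 2: B 10, D 7, F 5, A 2, E 10. Eliminate A.
Round 3: B 10, D 7, F 5, E 12. Eliminate F.
Round 4: B 15, D 7, E 12. Eliminate D.
Round 5: B 22, E 12. B has a majority.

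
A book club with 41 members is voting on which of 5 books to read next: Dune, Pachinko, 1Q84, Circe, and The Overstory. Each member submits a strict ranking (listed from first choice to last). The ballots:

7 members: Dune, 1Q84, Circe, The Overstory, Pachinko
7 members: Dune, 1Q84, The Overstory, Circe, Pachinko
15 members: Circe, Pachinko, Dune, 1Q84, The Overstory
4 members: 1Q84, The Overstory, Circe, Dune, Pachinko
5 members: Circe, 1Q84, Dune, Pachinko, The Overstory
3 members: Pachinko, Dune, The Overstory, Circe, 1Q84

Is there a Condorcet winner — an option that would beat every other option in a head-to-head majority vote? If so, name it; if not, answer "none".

Circe vs Dune: 24–17 for Circe.
Circe vs Pachinko: 38–3 for Circe.
Circe vs 1Q84: 23–18 for Circe.
Circe vs The Overstory: 27–14 for Circe.
Circe beats every other option head-to-head.

Circe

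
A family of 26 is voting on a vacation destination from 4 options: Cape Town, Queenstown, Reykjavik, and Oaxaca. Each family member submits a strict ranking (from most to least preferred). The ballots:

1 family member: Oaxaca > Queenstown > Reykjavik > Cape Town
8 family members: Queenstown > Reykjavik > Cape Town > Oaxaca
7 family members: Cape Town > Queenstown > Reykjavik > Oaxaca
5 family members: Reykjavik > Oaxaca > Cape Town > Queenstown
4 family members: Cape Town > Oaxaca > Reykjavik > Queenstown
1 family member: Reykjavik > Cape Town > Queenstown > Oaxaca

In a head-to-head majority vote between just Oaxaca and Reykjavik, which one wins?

Voters preferring Oaxaca to Reykjavik: 5; preferring Reykjavik to Oaxaca: 21.
Reykjavik wins the head-to-head.

Reykjavik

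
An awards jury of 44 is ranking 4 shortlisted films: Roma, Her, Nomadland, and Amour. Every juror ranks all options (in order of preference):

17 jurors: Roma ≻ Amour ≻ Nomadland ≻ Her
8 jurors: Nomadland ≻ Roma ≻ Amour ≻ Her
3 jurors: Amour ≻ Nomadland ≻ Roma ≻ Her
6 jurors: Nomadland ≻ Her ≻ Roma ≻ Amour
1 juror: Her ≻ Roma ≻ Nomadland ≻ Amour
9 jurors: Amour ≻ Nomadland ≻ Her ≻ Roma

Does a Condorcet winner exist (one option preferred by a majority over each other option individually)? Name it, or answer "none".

Checking pairwise contests:
Nomadland beats Roma 26–18.
Roma beats Her 28–16.
Amour beats Nomadland 29–15.
Roma beats Amour 32–12.
Every option loses at least one head-to-head, so there is no Condorcet winner.

none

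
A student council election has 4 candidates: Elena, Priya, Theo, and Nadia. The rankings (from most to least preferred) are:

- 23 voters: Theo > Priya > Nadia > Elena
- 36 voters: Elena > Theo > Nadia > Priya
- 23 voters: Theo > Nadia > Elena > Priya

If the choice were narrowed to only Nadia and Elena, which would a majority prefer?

Nadia

Voters preferring Nadia to Elena: 46; preferring Elena to Nadia: 36.
Nadia wins the head-to-head.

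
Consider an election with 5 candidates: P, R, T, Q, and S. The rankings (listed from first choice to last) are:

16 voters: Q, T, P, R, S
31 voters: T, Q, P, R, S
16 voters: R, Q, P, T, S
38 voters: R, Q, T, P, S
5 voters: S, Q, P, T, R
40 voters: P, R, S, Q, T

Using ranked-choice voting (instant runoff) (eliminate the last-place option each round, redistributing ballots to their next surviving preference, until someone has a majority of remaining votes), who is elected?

Round 1: P 40, R 54, T 31, Q 16, S 5. Eliminate S.
Round 2: P 40, R 54, T 31, Q 21. Eliminate Q.
Round 3: P 45, R 54, T 47. Eliminate P.
Round 4: R 94, T 52. R has a majority.

R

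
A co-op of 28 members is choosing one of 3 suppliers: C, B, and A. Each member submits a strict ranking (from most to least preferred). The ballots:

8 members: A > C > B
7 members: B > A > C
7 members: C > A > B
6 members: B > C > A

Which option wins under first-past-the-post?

B

First-place votes: C 7, B 13, A 8.
B has the most first-place votes.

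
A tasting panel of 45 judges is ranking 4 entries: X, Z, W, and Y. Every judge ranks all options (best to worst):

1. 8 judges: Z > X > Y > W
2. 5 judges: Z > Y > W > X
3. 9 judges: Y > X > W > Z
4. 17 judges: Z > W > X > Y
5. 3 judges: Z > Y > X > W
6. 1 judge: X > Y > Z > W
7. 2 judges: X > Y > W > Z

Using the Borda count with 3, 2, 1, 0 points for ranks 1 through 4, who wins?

X: 8·2 + 5·0 + 9·2 + 17·1 + 3·1 + 1·3 + 2·3 = 63
Z: 8·3 + 5·3 + 9·0 + 17·3 + 3·3 + 1·1 + 2·0 = 100
W: 8·0 + 5·1 + 9·1 + 17·2 + 3·0 + 1·0 + 2·1 = 50
Y: 8·1 + 5·2 + 9·3 + 17·0 + 3·2 + 1·2 + 2·2 = 57
Z has the highest Borda score (100).

Z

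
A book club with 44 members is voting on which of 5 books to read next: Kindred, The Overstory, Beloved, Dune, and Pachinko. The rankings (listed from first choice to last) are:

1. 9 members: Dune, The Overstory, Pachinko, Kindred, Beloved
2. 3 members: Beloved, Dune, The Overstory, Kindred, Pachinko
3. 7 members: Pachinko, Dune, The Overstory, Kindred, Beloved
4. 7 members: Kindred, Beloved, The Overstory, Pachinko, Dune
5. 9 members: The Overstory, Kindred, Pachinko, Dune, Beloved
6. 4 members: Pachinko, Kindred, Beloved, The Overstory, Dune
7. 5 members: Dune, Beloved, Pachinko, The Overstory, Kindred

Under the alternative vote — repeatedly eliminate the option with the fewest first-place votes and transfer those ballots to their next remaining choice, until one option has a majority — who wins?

Dune

Round 1: Kindred 7, The Overstory 9, Beloved 3, Dune 14, Pachinko 11. Eliminate Beloved.
Round 2: Kindred 7, The Overstory 9, Dune 17, Pachinko 11. Eliminate Kindred.
Round 3: The Overstory 16, Dune 17, Pachinko 11. Eliminate Pachinko.
Round 4: The Overstory 20, Dune 24. Dune has a majority.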